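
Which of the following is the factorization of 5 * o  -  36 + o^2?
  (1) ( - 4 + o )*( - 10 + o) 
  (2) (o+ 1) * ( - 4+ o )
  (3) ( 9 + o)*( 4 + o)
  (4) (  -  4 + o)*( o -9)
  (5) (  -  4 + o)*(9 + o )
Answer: 5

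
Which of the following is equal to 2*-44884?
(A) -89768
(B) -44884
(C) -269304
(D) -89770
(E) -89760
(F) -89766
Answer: A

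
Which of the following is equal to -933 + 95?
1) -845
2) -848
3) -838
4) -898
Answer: 3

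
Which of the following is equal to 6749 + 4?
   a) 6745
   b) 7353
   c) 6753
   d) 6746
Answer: c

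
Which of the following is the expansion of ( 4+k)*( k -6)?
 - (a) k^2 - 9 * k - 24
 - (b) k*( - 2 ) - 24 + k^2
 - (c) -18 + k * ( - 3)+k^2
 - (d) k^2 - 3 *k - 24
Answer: b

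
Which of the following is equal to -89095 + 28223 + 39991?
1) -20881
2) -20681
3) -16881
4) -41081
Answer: 1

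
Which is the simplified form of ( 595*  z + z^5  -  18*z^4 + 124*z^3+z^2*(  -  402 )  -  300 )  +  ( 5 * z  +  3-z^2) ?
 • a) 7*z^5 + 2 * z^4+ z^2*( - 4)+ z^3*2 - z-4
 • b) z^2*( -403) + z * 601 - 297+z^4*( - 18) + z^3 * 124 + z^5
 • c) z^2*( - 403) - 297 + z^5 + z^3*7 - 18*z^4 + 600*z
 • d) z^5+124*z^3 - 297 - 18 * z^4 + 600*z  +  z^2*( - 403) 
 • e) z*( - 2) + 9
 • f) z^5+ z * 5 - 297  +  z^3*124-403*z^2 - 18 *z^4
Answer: d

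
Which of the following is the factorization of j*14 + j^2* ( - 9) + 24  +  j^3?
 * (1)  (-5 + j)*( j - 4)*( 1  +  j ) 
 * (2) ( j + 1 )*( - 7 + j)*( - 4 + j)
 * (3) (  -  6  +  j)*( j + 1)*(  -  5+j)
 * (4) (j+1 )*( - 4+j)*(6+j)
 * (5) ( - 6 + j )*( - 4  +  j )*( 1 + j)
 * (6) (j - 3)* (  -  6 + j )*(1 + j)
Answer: 5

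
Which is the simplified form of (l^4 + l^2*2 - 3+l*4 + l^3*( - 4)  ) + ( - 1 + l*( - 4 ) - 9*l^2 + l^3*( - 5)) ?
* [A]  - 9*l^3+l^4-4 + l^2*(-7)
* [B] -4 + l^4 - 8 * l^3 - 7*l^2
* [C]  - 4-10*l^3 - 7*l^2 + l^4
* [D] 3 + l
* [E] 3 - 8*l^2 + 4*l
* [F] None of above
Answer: A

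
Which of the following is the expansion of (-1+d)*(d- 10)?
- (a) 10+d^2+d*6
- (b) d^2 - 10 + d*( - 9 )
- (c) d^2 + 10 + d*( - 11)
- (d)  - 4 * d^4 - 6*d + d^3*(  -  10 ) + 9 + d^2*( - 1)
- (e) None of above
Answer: c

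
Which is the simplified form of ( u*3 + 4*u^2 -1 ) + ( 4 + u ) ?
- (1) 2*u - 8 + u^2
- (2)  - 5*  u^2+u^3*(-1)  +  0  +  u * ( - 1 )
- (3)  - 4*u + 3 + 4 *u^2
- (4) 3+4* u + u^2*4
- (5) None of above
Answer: 4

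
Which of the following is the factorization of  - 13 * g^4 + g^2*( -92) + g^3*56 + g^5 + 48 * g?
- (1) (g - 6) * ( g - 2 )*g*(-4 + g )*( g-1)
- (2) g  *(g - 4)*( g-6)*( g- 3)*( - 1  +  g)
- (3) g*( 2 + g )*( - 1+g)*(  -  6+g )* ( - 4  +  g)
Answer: 1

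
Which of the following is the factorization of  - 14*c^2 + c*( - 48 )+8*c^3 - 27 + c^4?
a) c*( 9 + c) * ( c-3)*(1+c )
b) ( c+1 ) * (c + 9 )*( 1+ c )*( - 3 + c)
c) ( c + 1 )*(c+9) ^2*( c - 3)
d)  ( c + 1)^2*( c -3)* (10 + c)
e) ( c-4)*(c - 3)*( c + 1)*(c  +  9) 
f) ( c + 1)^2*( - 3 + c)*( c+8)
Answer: b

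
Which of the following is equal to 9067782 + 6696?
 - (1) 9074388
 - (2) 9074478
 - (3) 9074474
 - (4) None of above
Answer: 2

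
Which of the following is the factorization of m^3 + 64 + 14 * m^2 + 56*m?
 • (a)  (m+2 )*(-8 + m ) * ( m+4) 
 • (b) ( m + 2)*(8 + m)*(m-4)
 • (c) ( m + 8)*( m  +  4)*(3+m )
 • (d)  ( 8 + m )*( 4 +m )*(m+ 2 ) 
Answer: d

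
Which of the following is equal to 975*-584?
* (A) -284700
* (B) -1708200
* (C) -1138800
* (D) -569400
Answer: D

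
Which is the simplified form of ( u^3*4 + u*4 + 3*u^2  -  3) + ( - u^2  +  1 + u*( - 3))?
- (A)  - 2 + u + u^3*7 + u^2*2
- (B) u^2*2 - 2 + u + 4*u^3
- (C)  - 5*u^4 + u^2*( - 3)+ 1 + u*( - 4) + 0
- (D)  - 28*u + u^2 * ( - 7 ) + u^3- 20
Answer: B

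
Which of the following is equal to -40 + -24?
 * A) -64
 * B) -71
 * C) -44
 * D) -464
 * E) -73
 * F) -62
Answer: A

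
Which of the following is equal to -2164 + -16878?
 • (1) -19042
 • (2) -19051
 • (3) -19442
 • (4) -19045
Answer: 1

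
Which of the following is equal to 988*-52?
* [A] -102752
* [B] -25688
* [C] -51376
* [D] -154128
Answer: C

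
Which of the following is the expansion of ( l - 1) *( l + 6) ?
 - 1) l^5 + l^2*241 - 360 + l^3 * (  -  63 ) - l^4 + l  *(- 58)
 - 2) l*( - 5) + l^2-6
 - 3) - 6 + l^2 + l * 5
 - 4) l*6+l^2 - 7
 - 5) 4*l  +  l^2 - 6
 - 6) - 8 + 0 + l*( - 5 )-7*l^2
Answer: 3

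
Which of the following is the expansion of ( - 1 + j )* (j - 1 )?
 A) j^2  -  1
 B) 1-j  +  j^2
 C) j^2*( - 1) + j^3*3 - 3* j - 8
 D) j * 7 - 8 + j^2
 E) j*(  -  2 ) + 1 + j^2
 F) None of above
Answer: E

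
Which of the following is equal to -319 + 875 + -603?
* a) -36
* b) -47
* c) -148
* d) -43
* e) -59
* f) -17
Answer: b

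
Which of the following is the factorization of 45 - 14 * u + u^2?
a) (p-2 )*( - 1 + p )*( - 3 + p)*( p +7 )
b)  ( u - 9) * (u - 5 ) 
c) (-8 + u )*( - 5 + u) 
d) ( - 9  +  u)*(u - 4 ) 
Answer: b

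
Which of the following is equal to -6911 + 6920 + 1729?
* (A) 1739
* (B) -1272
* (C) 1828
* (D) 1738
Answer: D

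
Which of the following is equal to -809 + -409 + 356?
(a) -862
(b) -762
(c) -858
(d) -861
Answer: a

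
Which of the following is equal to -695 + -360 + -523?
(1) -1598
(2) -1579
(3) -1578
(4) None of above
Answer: 3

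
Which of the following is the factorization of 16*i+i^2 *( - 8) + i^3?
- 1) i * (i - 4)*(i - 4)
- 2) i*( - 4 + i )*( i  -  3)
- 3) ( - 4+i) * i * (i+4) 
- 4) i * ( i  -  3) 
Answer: 1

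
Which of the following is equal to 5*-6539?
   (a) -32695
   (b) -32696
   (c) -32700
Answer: a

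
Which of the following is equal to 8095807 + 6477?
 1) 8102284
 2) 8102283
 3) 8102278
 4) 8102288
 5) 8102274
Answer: 1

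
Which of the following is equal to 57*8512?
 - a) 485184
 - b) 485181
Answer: a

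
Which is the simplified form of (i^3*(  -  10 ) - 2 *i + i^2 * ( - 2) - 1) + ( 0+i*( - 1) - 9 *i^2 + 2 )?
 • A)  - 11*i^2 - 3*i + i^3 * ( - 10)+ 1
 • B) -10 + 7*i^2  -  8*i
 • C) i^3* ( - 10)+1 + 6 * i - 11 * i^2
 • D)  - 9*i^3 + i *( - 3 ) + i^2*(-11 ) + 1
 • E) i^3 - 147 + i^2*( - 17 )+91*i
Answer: A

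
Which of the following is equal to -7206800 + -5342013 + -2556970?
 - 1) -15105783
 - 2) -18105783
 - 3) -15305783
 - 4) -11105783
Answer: 1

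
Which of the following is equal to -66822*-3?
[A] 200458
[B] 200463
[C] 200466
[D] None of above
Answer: C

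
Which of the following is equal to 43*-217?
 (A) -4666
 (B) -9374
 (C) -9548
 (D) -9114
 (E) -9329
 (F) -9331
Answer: F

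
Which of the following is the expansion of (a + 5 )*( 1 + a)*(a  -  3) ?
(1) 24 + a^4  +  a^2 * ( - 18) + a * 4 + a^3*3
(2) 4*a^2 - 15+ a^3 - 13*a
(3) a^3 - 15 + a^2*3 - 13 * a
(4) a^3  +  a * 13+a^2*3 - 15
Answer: 3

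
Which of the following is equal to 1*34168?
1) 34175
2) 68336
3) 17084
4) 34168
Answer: 4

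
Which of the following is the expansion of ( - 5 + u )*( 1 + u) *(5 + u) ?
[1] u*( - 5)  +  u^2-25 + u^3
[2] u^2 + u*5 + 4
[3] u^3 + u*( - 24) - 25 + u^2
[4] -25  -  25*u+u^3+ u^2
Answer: 4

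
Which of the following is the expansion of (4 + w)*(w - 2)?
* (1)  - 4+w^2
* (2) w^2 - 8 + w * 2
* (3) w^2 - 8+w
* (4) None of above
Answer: 2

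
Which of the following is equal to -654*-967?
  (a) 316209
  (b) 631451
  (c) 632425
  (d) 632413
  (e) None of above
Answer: e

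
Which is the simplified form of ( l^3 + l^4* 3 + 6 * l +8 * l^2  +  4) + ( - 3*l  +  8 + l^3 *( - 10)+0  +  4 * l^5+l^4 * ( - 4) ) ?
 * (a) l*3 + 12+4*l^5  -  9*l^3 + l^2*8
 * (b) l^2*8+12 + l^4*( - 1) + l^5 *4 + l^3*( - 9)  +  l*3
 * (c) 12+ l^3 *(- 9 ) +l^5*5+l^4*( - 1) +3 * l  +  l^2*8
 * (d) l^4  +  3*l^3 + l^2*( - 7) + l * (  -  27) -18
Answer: b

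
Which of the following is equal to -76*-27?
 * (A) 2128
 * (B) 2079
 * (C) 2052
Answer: C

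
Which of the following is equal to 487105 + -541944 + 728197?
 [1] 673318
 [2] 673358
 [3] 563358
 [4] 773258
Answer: 2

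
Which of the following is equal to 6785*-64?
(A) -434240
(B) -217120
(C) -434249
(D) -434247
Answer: A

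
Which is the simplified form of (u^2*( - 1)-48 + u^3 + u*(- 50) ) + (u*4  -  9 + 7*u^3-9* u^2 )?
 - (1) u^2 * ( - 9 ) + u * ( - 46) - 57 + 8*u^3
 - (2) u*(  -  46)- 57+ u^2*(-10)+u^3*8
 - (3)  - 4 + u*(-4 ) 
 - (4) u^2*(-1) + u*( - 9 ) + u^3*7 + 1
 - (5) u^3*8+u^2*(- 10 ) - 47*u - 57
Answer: 2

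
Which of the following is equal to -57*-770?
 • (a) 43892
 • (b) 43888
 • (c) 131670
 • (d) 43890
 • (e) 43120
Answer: d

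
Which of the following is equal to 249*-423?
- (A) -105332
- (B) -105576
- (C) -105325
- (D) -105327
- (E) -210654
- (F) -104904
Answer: D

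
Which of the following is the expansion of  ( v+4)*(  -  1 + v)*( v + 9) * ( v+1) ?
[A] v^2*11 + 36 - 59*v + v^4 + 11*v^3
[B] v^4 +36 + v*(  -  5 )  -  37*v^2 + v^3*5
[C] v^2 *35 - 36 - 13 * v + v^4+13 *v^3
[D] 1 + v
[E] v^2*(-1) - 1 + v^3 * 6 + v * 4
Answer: C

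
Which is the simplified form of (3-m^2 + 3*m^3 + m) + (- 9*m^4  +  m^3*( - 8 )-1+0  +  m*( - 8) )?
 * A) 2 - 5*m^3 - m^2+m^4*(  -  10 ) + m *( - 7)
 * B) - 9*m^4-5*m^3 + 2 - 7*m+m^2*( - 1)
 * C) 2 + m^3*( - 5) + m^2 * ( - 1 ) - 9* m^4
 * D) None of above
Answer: B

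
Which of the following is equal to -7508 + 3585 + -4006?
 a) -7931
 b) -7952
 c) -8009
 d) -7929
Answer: d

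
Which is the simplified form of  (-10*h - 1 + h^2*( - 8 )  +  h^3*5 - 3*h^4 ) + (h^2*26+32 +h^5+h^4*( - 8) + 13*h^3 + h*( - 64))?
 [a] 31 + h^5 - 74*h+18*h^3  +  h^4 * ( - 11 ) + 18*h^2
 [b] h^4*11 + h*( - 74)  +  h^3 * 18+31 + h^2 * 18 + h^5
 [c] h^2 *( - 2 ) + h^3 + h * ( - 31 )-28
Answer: a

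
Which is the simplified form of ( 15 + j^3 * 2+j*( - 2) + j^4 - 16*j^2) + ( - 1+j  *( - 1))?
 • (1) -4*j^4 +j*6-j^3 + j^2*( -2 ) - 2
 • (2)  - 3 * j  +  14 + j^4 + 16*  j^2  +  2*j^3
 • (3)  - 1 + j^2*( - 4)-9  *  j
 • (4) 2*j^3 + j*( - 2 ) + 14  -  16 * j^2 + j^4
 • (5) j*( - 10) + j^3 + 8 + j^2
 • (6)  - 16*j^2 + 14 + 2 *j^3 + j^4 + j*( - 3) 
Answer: 6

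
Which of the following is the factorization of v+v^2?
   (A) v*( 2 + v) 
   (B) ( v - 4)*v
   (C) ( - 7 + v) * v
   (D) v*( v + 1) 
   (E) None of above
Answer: D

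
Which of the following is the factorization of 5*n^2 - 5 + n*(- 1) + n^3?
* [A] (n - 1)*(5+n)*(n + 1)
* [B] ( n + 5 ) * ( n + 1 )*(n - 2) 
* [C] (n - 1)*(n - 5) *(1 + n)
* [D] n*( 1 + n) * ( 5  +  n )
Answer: A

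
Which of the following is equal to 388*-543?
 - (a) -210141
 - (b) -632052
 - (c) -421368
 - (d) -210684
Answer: d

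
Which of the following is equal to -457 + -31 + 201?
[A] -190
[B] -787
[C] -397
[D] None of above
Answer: D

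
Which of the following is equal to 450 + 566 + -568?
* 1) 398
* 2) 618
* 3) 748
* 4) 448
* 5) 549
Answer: 4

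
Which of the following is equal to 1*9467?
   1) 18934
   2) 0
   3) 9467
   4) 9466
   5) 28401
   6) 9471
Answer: 3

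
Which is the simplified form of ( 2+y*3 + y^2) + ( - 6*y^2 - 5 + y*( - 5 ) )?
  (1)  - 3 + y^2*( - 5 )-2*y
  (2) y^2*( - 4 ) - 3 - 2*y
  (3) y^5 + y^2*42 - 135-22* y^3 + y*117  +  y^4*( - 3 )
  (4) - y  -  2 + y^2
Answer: 1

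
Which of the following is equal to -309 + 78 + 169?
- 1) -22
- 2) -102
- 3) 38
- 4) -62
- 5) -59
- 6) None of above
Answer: 4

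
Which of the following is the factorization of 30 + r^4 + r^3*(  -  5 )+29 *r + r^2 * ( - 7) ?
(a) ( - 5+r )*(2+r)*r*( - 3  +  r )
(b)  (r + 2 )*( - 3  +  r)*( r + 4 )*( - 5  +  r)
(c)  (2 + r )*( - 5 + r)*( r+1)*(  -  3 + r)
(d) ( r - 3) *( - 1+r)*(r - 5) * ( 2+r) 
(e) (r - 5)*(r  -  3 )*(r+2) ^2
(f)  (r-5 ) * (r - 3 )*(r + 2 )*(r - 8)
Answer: c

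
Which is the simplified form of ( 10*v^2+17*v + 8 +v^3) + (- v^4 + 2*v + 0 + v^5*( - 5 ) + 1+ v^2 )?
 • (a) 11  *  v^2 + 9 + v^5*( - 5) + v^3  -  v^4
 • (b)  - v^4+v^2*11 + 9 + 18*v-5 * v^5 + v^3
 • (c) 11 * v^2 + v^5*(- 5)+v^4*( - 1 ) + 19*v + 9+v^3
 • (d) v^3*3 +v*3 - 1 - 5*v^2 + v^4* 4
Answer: c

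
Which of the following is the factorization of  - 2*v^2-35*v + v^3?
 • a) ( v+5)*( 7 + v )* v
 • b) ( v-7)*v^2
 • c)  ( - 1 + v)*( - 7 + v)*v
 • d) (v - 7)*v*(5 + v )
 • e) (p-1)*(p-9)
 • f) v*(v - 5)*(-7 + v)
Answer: d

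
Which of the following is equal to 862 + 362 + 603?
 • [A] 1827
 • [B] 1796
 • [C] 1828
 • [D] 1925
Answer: A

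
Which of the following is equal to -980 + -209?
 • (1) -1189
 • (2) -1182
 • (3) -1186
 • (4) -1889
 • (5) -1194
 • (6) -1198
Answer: 1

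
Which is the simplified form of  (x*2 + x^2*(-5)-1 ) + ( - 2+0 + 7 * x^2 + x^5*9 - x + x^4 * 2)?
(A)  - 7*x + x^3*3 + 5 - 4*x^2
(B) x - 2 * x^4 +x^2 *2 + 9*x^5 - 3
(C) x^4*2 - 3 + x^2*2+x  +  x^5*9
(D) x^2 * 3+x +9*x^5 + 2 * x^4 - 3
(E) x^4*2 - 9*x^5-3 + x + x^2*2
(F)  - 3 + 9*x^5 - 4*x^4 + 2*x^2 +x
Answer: C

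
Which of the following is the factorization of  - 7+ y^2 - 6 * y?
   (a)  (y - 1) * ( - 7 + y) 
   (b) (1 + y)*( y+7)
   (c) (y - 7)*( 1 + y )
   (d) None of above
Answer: c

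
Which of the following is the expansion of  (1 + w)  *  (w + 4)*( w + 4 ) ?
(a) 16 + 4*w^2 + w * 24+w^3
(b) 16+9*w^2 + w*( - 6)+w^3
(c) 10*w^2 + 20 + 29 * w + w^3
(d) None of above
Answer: d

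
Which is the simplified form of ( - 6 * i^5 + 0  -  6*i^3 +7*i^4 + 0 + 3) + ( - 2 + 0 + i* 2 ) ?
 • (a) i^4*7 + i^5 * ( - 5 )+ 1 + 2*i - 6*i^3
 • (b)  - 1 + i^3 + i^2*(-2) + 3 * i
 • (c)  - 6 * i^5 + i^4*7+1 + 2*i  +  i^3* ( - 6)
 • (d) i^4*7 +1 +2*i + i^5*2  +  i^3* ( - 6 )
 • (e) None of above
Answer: c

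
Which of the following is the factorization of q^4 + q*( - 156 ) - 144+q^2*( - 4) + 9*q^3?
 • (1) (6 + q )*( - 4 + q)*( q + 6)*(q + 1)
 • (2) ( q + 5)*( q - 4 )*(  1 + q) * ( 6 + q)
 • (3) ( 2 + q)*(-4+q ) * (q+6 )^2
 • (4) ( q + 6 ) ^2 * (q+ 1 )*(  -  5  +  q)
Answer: 1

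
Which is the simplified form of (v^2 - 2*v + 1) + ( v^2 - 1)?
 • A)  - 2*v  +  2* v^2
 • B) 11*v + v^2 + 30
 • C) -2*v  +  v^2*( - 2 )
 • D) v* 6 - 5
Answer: A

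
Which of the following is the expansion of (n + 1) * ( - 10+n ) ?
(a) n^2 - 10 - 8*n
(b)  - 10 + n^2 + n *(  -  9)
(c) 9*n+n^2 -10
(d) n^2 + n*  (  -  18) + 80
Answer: b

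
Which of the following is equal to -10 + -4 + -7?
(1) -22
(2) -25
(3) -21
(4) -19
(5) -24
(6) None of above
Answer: 3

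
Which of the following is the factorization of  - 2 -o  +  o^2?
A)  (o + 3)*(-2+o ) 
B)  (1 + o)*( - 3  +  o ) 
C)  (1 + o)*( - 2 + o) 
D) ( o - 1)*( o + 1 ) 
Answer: C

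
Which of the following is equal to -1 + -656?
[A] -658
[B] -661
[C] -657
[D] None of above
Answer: C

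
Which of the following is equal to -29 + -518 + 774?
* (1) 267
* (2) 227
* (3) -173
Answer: 2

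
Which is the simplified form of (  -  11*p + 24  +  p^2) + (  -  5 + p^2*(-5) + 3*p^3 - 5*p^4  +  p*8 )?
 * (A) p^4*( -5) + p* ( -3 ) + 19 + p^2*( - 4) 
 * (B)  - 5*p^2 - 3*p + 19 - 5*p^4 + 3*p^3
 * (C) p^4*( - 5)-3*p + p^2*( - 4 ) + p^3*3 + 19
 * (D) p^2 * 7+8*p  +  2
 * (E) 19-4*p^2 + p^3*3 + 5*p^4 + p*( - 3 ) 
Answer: C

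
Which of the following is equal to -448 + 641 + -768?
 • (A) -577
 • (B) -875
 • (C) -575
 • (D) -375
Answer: C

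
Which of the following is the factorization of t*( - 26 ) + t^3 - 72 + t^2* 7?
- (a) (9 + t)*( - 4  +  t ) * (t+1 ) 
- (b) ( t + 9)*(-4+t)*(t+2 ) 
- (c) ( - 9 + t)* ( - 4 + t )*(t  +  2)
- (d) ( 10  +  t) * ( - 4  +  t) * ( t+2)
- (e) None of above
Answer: b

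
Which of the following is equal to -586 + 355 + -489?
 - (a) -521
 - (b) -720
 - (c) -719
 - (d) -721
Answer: b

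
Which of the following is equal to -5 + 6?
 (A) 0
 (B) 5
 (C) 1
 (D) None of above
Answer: C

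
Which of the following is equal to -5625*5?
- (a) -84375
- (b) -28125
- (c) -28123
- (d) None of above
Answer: b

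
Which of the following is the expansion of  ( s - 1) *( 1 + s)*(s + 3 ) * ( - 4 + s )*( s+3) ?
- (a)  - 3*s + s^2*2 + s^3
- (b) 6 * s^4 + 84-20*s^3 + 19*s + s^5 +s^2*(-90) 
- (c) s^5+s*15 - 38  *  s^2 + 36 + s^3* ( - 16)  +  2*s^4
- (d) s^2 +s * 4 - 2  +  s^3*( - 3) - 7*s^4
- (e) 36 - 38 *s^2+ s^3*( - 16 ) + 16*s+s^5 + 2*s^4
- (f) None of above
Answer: c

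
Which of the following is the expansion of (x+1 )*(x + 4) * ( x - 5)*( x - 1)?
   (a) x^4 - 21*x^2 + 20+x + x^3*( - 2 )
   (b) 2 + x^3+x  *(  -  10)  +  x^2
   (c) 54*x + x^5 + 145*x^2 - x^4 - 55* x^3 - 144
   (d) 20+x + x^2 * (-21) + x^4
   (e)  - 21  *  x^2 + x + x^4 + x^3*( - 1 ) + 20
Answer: e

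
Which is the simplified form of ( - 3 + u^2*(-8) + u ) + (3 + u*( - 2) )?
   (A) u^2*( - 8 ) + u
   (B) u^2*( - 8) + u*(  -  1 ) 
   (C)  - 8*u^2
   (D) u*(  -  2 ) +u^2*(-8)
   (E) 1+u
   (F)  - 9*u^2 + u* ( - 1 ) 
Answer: B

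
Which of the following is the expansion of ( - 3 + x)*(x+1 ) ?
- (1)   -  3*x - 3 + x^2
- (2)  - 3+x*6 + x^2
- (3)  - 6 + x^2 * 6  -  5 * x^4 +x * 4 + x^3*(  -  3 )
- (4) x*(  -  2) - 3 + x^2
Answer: 4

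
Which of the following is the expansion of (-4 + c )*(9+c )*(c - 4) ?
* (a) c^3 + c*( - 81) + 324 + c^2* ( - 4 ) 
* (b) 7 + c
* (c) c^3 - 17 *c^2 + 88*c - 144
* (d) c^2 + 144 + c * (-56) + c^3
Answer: d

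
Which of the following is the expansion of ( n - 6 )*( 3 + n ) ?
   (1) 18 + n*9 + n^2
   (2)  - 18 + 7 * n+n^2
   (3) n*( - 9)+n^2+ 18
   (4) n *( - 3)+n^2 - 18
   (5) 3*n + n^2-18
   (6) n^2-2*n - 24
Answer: 4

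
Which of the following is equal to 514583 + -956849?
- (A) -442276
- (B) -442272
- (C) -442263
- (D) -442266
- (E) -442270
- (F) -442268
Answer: D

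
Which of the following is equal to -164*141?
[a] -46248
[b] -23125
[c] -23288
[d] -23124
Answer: d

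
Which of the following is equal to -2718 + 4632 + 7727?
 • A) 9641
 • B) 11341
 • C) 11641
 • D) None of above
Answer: A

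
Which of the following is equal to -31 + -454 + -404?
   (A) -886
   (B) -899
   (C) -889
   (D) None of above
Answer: C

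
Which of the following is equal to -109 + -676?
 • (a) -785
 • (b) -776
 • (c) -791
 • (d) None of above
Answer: a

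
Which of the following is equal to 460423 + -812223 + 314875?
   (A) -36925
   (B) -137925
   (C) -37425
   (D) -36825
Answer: A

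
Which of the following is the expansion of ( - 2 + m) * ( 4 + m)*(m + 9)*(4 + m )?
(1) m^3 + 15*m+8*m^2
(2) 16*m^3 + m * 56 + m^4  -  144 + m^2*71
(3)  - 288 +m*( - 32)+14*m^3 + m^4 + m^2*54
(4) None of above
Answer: 4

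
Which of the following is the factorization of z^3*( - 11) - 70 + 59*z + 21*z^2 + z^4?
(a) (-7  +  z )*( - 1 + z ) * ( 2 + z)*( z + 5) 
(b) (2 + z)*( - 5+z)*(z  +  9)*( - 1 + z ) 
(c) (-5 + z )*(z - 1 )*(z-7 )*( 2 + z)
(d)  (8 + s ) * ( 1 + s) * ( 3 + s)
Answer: c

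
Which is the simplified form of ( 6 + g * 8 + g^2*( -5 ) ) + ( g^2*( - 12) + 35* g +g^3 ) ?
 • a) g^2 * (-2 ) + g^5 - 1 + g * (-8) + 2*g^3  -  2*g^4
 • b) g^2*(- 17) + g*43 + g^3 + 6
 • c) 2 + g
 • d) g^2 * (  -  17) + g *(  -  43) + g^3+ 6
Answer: b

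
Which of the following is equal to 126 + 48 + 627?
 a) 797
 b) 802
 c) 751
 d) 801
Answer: d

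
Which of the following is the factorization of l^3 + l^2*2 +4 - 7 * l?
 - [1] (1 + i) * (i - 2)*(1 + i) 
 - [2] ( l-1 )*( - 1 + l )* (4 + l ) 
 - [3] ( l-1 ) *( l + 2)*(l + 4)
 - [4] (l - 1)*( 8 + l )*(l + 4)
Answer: 2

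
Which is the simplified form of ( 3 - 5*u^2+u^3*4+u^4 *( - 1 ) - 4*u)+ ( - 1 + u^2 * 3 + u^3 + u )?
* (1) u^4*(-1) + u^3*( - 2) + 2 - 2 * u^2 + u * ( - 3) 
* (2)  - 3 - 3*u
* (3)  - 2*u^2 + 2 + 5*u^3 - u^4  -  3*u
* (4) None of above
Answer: 3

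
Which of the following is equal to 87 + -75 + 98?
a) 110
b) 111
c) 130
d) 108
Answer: a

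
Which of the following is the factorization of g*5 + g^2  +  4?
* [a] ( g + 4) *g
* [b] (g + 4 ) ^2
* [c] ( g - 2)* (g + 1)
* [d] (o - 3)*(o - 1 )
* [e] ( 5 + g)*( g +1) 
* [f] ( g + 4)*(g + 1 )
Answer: f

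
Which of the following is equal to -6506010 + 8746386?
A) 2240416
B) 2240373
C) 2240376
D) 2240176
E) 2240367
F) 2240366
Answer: C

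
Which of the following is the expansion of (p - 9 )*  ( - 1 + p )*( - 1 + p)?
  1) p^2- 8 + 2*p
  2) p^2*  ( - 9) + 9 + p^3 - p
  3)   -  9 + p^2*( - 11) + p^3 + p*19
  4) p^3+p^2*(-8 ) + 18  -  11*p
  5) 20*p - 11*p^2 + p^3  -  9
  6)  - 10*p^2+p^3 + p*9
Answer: 3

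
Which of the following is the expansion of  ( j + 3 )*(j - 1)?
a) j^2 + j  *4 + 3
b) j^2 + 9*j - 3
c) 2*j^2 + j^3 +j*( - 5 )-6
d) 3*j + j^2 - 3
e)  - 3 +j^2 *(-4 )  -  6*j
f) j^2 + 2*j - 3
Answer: f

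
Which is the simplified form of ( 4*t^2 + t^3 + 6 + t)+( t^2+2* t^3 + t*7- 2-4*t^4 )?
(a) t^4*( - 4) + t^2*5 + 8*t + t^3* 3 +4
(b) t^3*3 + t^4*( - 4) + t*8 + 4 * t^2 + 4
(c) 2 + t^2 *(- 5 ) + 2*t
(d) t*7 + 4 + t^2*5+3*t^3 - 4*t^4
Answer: a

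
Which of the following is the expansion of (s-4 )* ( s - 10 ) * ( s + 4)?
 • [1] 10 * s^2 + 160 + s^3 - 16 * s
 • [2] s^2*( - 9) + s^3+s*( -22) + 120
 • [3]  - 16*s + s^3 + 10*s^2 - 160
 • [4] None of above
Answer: 4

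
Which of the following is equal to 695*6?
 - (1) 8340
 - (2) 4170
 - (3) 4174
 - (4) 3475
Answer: 2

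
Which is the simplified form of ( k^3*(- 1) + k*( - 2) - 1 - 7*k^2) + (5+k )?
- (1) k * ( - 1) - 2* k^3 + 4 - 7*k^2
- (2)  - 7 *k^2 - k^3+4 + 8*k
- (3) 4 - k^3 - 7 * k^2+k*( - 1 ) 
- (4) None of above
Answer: 3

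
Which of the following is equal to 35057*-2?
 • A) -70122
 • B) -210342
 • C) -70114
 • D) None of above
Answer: C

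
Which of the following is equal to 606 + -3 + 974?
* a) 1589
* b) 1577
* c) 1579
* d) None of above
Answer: b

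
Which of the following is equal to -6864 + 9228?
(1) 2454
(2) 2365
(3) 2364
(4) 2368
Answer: 3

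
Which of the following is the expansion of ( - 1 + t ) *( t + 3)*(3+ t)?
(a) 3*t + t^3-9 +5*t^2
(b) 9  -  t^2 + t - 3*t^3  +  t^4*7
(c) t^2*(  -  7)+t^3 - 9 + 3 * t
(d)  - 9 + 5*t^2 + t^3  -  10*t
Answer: a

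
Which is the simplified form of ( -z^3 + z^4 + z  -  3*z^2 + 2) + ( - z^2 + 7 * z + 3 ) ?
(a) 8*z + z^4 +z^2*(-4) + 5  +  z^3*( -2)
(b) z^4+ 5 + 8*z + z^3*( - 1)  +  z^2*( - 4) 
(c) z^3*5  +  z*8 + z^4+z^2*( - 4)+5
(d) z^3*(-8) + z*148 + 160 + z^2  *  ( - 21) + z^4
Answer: b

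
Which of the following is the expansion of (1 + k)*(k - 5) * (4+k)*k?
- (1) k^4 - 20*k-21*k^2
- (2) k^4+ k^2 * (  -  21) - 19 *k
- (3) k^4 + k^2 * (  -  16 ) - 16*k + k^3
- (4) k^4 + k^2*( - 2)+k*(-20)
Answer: 1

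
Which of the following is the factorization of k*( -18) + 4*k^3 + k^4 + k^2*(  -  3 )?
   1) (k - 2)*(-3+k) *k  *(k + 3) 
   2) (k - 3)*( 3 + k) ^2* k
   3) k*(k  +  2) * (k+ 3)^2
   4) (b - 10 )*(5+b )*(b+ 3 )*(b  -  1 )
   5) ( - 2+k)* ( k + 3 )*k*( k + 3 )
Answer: 5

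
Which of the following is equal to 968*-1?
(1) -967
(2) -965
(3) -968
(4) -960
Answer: 3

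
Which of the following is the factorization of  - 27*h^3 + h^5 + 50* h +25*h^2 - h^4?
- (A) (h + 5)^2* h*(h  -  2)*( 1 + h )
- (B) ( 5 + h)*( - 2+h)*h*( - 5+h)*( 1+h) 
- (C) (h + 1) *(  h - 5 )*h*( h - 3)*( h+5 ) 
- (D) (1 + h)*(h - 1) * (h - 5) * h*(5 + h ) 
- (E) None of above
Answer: B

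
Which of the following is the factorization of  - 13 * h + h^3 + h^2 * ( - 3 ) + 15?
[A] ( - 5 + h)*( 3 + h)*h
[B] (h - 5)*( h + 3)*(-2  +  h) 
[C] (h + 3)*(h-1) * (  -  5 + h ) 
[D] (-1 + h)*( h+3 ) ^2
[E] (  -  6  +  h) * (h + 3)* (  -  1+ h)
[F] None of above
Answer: C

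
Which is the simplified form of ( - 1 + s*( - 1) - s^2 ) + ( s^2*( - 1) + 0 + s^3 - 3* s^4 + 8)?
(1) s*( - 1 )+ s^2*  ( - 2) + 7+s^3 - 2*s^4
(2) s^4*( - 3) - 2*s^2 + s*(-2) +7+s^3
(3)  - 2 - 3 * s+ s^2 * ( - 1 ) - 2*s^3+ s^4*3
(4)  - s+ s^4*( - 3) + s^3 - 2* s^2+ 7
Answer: 4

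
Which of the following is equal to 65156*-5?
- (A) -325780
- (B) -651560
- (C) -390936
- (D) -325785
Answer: A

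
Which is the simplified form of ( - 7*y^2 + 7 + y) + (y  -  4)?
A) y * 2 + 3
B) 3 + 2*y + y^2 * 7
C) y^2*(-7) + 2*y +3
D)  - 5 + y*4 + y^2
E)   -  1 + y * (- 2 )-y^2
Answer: C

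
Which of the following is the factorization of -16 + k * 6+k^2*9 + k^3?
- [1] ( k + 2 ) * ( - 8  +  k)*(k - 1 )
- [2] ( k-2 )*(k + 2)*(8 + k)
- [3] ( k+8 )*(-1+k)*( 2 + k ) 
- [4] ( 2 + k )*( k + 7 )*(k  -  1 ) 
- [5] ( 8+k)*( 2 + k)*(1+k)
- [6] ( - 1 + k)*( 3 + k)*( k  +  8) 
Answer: 3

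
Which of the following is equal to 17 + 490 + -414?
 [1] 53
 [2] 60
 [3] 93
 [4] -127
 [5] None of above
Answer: 3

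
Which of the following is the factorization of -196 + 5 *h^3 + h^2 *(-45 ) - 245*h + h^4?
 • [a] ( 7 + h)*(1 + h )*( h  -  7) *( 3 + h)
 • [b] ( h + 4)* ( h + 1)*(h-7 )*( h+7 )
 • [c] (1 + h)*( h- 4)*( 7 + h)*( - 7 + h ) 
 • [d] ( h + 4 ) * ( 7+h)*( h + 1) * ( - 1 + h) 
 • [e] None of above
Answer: b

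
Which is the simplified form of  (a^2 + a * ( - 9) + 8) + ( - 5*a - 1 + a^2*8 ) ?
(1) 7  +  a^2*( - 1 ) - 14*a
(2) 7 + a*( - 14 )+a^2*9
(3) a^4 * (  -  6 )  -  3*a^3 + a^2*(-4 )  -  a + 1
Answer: 2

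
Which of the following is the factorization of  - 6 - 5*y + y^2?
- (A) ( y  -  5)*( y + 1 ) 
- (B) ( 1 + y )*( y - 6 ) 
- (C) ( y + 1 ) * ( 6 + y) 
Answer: B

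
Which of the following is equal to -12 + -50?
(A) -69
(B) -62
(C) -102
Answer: B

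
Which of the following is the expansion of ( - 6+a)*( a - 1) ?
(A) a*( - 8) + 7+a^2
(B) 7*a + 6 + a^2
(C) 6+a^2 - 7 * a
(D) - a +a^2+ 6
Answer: C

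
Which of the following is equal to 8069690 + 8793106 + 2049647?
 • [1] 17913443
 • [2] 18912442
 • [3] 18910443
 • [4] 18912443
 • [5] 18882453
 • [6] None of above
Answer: 4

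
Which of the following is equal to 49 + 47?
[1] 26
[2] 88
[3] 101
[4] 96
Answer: 4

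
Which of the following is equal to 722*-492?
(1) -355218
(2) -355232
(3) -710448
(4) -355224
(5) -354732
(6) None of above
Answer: 4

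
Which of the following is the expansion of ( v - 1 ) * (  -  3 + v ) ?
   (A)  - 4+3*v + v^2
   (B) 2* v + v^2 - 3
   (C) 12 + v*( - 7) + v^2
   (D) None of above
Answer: D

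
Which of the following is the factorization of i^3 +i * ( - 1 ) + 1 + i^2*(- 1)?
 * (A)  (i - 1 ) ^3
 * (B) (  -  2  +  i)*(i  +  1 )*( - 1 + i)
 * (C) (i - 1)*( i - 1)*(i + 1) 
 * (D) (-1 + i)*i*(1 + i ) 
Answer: C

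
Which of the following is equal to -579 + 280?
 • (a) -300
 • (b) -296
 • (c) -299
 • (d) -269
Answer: c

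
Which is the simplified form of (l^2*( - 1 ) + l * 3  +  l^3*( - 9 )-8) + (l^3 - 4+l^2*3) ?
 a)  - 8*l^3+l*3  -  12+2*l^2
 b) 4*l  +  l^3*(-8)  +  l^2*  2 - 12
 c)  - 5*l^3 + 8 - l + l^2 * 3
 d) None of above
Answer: a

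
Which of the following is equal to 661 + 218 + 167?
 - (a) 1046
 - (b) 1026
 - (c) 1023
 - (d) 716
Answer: a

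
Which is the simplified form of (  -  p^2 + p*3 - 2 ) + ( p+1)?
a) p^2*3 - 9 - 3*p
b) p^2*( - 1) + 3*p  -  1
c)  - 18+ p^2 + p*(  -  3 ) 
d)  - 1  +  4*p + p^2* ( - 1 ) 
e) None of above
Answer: d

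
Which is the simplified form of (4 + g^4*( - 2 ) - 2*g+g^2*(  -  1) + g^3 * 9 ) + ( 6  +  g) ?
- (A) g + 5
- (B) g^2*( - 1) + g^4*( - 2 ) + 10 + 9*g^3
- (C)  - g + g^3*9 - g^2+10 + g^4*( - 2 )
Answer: C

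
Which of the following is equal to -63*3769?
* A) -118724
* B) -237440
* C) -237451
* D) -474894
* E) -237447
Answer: E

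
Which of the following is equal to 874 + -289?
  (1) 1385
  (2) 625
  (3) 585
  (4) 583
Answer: 3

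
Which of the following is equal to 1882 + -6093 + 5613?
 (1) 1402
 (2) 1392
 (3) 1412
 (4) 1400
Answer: 1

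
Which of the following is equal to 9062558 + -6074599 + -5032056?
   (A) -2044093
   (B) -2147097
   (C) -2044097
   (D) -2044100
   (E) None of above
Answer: C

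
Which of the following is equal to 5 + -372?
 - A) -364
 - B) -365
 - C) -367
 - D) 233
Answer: C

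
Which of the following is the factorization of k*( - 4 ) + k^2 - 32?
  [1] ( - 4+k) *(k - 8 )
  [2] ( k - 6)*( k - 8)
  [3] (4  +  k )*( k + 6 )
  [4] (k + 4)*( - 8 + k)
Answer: 4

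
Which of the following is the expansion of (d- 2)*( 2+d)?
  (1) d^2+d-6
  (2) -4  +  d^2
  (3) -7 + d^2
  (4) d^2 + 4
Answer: 2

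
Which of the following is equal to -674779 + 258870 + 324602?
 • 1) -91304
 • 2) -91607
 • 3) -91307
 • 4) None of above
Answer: 3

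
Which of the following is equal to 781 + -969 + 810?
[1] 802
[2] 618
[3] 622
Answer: 3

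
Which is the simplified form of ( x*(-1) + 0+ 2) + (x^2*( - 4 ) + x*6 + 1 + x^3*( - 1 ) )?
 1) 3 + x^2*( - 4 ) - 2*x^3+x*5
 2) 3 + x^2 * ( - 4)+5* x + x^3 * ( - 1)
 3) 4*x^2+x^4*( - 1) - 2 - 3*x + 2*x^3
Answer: 2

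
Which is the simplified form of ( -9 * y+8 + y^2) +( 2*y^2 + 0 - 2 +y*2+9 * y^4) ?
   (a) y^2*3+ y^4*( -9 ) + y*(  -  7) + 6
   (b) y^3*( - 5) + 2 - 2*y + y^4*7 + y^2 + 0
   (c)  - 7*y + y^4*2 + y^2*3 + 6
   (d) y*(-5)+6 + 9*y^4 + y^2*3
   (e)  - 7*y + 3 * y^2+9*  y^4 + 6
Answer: e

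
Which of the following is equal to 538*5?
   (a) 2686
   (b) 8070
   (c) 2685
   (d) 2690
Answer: d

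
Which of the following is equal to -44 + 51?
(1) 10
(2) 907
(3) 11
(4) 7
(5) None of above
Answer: 4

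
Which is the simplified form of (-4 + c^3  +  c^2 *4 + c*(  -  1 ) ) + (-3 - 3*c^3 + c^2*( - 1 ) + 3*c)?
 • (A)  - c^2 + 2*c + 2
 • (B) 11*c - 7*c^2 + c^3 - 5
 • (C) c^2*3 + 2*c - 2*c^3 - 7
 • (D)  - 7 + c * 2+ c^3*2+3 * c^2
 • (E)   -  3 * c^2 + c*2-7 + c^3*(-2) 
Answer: C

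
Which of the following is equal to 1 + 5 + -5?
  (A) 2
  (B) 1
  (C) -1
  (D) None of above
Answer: B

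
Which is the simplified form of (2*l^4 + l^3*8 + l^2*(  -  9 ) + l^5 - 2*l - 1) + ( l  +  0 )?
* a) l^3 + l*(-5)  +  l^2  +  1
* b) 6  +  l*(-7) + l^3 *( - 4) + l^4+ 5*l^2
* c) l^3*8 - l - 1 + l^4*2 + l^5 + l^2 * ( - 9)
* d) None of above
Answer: c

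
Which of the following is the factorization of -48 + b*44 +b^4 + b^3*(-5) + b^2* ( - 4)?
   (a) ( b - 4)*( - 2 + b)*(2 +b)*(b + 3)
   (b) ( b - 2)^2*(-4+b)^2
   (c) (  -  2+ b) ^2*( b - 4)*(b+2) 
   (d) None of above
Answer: d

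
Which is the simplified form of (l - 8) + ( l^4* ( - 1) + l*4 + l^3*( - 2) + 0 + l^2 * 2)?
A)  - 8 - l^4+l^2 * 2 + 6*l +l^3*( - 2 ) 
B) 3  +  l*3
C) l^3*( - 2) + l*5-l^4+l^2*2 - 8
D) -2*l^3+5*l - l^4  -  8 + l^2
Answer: C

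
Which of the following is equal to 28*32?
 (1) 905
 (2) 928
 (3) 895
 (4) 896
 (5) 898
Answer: 4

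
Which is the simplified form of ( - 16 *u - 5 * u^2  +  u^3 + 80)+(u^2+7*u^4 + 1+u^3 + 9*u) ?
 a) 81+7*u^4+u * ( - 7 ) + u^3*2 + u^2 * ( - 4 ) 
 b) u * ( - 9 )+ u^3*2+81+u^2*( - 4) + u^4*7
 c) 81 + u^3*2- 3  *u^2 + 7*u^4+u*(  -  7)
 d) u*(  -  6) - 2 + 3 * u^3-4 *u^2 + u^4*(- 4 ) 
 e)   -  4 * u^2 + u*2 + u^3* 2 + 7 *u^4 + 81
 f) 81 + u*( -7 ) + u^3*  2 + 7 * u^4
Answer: a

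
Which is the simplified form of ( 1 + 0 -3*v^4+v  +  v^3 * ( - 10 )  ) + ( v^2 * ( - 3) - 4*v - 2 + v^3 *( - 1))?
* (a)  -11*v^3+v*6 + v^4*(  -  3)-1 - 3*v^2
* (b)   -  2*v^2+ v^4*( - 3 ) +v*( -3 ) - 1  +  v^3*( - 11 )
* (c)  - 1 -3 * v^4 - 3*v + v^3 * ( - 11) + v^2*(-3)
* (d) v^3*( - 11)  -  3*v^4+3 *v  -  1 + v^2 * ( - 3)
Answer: c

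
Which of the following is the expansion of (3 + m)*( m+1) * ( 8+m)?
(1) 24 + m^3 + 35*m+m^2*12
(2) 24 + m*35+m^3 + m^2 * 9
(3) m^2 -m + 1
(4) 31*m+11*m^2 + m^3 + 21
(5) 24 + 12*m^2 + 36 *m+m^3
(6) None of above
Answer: 1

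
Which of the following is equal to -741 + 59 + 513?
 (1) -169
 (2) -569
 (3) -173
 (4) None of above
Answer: 1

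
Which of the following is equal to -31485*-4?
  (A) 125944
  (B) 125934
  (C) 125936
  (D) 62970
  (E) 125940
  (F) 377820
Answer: E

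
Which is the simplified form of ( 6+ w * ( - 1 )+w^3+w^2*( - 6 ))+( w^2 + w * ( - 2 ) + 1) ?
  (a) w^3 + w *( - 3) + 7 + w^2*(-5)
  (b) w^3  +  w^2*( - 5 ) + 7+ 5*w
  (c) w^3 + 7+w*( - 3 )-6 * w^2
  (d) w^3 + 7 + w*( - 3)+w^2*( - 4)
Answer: a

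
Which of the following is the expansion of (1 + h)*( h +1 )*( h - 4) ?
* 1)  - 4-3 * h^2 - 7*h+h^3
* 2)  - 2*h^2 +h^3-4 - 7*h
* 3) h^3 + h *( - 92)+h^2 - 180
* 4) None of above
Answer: 2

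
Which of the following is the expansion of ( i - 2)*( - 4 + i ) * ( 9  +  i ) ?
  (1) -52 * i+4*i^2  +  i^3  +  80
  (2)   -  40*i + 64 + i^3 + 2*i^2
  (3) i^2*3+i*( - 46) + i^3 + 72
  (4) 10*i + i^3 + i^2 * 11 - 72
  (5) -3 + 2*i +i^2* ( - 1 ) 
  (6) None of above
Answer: 3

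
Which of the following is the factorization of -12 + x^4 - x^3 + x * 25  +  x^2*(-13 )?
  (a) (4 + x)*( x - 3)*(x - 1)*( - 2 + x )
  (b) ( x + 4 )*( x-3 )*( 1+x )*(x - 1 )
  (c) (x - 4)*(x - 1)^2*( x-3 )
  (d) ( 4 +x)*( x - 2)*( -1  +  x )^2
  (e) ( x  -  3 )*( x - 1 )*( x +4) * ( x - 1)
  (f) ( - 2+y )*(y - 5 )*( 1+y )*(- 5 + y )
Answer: e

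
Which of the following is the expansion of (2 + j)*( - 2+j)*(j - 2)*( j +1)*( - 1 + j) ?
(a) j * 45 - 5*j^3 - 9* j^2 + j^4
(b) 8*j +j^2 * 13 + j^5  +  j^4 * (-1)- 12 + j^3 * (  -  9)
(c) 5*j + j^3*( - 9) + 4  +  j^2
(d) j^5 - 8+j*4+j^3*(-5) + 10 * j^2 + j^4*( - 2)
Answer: d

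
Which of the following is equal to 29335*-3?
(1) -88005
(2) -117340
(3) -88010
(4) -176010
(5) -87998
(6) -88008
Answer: 1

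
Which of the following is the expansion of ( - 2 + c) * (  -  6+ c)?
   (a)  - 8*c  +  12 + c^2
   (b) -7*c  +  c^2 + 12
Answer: a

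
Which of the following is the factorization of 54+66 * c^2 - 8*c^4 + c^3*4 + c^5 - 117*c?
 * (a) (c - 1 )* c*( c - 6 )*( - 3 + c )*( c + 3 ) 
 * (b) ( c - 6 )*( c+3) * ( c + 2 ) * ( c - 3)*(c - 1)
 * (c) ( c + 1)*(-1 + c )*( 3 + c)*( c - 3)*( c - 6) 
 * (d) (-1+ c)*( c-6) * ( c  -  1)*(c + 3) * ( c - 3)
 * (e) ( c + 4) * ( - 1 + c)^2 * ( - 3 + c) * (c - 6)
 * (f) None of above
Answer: d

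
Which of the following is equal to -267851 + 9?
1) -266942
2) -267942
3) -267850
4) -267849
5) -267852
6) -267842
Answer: 6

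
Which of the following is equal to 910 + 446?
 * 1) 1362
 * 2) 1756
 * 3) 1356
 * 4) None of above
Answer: 3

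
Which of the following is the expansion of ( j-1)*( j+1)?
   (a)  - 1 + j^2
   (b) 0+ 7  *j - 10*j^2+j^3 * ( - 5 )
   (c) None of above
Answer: a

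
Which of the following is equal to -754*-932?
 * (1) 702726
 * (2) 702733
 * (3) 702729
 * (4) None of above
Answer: 4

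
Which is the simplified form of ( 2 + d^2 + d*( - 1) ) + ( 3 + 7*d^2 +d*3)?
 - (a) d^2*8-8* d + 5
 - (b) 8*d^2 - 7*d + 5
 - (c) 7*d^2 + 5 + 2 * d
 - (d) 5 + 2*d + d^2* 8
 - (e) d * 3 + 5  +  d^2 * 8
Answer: d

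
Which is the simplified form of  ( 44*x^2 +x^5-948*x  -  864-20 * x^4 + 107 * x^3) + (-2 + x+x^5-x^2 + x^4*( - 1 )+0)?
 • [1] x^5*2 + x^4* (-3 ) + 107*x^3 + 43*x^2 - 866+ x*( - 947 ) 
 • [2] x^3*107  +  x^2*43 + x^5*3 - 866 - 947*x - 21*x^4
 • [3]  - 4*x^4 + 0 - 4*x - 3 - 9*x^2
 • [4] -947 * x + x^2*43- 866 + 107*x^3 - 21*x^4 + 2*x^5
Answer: 4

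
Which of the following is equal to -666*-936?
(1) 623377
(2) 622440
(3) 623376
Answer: 3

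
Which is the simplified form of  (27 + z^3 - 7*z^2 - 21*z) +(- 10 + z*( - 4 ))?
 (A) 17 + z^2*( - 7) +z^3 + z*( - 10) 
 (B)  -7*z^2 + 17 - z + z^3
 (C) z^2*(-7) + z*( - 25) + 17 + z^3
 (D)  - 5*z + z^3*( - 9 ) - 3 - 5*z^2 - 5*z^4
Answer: C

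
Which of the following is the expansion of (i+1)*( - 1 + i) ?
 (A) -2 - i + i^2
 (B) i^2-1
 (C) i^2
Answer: B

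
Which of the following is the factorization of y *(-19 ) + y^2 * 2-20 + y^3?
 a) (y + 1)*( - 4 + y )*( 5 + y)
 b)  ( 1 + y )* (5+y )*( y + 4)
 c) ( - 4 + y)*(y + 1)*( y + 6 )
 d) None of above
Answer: a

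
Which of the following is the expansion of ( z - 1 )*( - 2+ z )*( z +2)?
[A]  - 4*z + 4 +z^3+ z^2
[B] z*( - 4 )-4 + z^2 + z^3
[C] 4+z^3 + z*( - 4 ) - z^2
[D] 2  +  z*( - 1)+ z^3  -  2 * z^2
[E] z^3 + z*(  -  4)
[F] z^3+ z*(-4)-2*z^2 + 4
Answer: C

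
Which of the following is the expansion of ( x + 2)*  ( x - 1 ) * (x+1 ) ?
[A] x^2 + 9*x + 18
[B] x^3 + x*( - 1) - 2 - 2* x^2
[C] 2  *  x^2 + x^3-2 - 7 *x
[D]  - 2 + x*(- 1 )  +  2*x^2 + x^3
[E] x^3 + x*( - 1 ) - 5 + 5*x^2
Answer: D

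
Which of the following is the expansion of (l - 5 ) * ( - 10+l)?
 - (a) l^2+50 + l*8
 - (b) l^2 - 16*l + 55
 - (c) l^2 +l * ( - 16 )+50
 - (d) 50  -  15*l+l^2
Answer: d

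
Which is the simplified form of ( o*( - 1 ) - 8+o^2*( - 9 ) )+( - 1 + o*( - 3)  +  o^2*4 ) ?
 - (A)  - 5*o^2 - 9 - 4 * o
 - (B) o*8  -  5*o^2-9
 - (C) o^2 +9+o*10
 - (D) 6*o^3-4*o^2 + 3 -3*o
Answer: A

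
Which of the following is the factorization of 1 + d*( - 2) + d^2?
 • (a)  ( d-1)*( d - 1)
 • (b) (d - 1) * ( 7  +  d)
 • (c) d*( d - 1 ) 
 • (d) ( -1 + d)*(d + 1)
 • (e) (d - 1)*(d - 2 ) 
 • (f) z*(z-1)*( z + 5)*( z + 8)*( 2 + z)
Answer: a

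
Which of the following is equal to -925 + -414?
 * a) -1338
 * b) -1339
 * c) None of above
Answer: b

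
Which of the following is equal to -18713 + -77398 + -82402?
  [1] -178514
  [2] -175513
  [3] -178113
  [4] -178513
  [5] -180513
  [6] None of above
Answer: 4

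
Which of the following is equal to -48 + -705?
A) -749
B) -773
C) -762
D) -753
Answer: D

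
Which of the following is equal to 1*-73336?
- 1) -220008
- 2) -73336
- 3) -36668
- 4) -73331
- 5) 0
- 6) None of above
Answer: 2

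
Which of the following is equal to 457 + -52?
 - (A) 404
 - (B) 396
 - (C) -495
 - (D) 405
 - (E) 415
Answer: D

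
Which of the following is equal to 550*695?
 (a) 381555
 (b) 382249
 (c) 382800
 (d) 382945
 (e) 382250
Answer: e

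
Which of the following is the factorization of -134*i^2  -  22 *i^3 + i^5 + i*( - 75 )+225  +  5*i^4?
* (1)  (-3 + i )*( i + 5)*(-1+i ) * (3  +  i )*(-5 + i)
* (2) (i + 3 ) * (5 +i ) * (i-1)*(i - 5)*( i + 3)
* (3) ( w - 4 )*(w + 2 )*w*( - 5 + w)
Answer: 2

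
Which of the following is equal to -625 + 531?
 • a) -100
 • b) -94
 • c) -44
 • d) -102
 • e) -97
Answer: b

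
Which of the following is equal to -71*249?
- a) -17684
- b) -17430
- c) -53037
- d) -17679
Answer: d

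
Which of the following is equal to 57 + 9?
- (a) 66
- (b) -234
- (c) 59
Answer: a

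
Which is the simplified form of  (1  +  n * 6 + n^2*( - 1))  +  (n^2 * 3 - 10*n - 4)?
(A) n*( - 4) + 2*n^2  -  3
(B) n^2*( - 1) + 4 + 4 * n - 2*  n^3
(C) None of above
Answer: A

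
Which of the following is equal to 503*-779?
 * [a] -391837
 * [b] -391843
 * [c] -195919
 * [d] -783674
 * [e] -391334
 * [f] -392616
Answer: a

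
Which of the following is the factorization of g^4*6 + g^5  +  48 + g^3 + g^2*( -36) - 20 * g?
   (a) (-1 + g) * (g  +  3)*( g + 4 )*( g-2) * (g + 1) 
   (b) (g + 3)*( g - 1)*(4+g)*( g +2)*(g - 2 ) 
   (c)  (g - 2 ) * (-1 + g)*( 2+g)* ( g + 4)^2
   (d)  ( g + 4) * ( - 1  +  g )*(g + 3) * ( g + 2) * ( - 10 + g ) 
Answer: b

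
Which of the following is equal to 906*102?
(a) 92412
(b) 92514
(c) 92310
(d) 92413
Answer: a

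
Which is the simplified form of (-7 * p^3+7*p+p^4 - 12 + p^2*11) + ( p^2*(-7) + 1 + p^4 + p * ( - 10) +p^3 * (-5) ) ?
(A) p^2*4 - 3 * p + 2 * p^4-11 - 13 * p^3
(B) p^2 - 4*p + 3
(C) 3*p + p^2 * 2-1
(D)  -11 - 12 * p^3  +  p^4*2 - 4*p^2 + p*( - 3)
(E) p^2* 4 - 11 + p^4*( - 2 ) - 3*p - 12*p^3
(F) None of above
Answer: F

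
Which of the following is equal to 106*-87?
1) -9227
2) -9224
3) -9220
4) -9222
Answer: 4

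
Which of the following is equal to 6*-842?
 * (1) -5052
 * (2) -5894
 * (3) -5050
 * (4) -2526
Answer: 1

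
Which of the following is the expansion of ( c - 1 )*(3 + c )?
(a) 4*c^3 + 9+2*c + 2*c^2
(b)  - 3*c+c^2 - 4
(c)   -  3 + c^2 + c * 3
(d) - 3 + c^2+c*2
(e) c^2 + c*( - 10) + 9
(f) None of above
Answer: d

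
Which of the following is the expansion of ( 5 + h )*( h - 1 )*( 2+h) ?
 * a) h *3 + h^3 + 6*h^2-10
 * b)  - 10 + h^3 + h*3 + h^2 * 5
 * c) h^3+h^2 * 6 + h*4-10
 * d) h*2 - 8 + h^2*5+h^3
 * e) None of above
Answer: a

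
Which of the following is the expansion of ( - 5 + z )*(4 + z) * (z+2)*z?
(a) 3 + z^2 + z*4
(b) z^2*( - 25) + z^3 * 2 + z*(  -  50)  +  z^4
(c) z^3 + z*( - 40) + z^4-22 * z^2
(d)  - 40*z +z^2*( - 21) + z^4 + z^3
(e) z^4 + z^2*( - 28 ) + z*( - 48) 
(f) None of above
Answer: c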